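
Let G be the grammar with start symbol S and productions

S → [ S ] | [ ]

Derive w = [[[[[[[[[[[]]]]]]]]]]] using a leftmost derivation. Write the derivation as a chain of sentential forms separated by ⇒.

S ⇒ [S]   [S → [ S ]]
[S] ⇒ [[S]]   [S → [ S ]]
[[S]] ⇒ [[[S]]]   [S → [ S ]]
[[[S]]] ⇒ [[[[S]]]]   [S → [ S ]]
[[[[S]]]] ⇒ [[[[[S]]]]]   [S → [ S ]]
[[[[[S]]]]] ⇒ [[[[[[S]]]]]]   [S → [ S ]]
[[[[[[S]]]]]] ⇒ [[[[[[[S]]]]]]]   [S → [ S ]]
[[[[[[[S]]]]]]] ⇒ [[[[[[[[S]]]]]]]]   [S → [ S ]]
[[[[[[[[S]]]]]]]] ⇒ [[[[[[[[[S]]]]]]]]]   [S → [ S ]]
[[[[[[[[[S]]]]]]]]] ⇒ [[[[[[[[[[S]]]]]]]]]]   [S → [ S ]]
[[[[[[[[[[S]]]]]]]]]] ⇒ [[[[[[[[[[[]]]]]]]]]]]   [S → [ ]]

S⇒[S]⇒[[S]]⇒[[[S]]]⇒[[[[S]]]]⇒[[[[[S]]]]]⇒[[[[[[S]]]]]]⇒[[[[[[[S]]]]]]]⇒[[[[[[[[S]]]]]]]]⇒[[[[[[[[[S]]]]]]]]]⇒[[[[[[[[[[S]]]]]]]]]]⇒[[[[[[[[[[[]]]]]]]]]]]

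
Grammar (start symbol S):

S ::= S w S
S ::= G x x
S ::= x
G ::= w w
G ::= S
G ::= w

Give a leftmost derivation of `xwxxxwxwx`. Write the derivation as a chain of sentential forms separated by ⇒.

S ⇒ SwS ⇒ SwSwS ⇒ GxxwSwS ⇒ SxxwSwS ⇒ SwSxxwSwS ⇒ xwSxxwSwS ⇒ xwxxxwSwS ⇒ xwxxxwxwS ⇒ xwxxxwxwx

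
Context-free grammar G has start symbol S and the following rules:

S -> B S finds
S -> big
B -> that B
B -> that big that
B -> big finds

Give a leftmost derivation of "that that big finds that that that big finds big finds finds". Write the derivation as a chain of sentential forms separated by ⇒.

S ⇒ B S finds ⇒ that B S finds ⇒ that that B S finds ⇒ that that big finds S finds ⇒ that that big finds B S finds finds ⇒ that that big finds that B S finds finds ⇒ that that big finds that that B S finds finds ⇒ that that big finds that that that B S finds finds ⇒ that that big finds that that that big finds S finds finds ⇒ that that big finds that that that big finds big finds finds

S ⇒ B S finds   [S -> B S finds]
B S finds ⇒ that B S finds   [B -> that B]
that B S finds ⇒ that that B S finds   [B -> that B]
that that B S finds ⇒ that that big finds S finds   [B -> big finds]
that that big finds S finds ⇒ that that big finds B S finds finds   [S -> B S finds]
that that big finds B S finds finds ⇒ that that big finds that B S finds finds   [B -> that B]
that that big finds that B S finds finds ⇒ that that big finds that that B S finds finds   [B -> that B]
that that big finds that that B S finds finds ⇒ that that big finds that that that B S finds finds   [B -> that B]
that that big finds that that that B S finds finds ⇒ that that big finds that that that big finds S finds finds   [B -> big finds]
that that big finds that that that big finds S finds finds ⇒ that that big finds that that that big finds big finds finds   [S -> big]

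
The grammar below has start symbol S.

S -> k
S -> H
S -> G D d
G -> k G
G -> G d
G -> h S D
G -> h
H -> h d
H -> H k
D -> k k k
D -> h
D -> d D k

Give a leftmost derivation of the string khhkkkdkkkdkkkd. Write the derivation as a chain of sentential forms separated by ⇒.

S ⇒ GDd   [S -> G D d]
GDd ⇒ GdDd   [G -> G d]
GdDd ⇒ kGdDd   [G -> k G]
kGdDd ⇒ khSDdDd   [G -> h S D]
khSDdDd ⇒ khGDdDdDd   [S -> G D d]
khGDdDdDd ⇒ khhDdDdDd   [G -> h]
khhDdDdDd ⇒ khhkkkdDdDd   [D -> k k k]
khhkkkdDdDd ⇒ khhkkkdkkkdDd   [D -> k k k]
khhkkkdkkkdDd ⇒ khhkkkdkkkdkkkd   [D -> k k k]

S ⇒ GDd ⇒ GdDd ⇒ kGdDd ⇒ khSDdDd ⇒ khGDdDdDd ⇒ khhDdDdDd ⇒ khhkkkdDdDd ⇒ khhkkkdkkkdDd ⇒ khhkkkdkkkdkkkd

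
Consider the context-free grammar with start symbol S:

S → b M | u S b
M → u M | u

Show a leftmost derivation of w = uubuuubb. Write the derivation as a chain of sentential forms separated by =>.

S => uSb => uuSbb => uubMbb => uubuMbb => uubuuMbb => uubuuubb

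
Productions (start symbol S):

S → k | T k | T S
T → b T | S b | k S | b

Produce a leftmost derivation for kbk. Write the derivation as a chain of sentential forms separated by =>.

S => Tk => Sbk => kbk

S => Tk   [S → T k]
Tk => Sbk   [T → S b]
Sbk => kbk   [S → k]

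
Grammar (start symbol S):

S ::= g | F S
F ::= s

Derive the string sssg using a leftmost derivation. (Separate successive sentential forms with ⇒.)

S ⇒ FS   [S ::= F S]
FS ⇒ sS   [F ::= s]
sS ⇒ sFS   [S ::= F S]
sFS ⇒ ssS   [F ::= s]
ssS ⇒ ssFS   [S ::= F S]
ssFS ⇒ sssS   [F ::= s]
sssS ⇒ sssg   [S ::= g]

S⇒FS⇒sS⇒sFS⇒ssS⇒ssFS⇒sssS⇒sssg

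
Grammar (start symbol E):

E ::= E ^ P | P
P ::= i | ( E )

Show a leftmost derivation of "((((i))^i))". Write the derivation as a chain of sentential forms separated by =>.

E => P   [E ::= P]
P => (E)   [P ::= ( E )]
(E) => (P)   [E ::= P]
(P) => ((E))   [P ::= ( E )]
((E)) => ((E^P))   [E ::= E ^ P]
((E^P)) => ((P^P))   [E ::= P]
((P^P)) => (((E)^P))   [P ::= ( E )]
(((E)^P)) => (((P)^P))   [E ::= P]
(((P)^P)) => ((((E))^P))   [P ::= ( E )]
((((E))^P)) => ((((P))^P))   [E ::= P]
((((P))^P)) => ((((i))^P))   [P ::= i]
((((i))^P)) => ((((i))^i))   [P ::= i]

E => P => (E) => (P) => ((E)) => ((E^P)) => ((P^P)) => (((E)^P)) => (((P)^P)) => ((((E))^P)) => ((((P))^P)) => ((((i))^P)) => ((((i))^i))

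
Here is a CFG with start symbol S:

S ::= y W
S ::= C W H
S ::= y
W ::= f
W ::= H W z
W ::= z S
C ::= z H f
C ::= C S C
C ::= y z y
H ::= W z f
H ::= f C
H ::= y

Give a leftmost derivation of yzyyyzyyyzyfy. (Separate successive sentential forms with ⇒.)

S ⇒ CWH ⇒ CSCWH ⇒ CSCSCWH ⇒ yzySCSCWH ⇒ yzyyCSCWH ⇒ yzyyyzySCWH ⇒ yzyyyzyyCWH ⇒ yzyyyzyyyzyWH ⇒ yzyyyzyyyzyfH ⇒ yzyyyzyyyzyfy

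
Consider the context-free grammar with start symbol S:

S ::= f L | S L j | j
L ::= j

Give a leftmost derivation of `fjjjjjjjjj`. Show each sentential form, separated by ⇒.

S ⇒ SLj ⇒ SLjLj ⇒ SLjLjLj ⇒ SLjLjLjLj ⇒ fLLjLjLjLj ⇒ fjLjLjLjLj ⇒ fjjjLjLjLj ⇒ fjjjjjLjLj ⇒ fjjjjjjjLj ⇒ fjjjjjjjjj

S ⇒ SLj   [S ::= S L j]
SLj ⇒ SLjLj   [S ::= S L j]
SLjLj ⇒ SLjLjLj   [S ::= S L j]
SLjLjLj ⇒ SLjLjLjLj   [S ::= S L j]
SLjLjLjLj ⇒ fLLjLjLjLj   [S ::= f L]
fLLjLjLjLj ⇒ fjLjLjLjLj   [L ::= j]
fjLjLjLjLj ⇒ fjjjLjLjLj   [L ::= j]
fjjjLjLjLj ⇒ fjjjjjLjLj   [L ::= j]
fjjjjjLjLj ⇒ fjjjjjjjLj   [L ::= j]
fjjjjjjjLj ⇒ fjjjjjjjjj   [L ::= j]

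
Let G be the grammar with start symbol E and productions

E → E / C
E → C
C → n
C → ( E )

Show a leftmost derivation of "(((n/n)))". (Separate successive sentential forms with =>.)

E => C   [E → C]
C => (E)   [C → ( E )]
(E) => (C)   [E → C]
(C) => ((E))   [C → ( E )]
((E)) => ((C))   [E → C]
((C)) => (((E)))   [C → ( E )]
(((E))) => (((E/C)))   [E → E / C]
(((E/C))) => (((C/C)))   [E → C]
(((C/C))) => (((n/C)))   [C → n]
(((n/C))) => (((n/n)))   [C → n]

E => C => (E) => (C) => ((E)) => ((C)) => (((E))) => (((E/C))) => (((C/C))) => (((n/C))) => (((n/n)))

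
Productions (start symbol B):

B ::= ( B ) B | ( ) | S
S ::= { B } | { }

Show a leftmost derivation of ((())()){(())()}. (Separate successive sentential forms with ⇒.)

B ⇒ (B)B   [B ::= ( B ) B]
(B)B ⇒ ((B)B)B   [B ::= ( B ) B]
((B)B)B ⇒ ((())B)B   [B ::= ( )]
((())B)B ⇒ ((())())B   [B ::= ( )]
((())())B ⇒ ((())())S   [B ::= S]
((())())S ⇒ ((())()){B}   [S ::= { B }]
((())()){B} ⇒ ((())()){(B)B}   [B ::= ( B ) B]
((())()){(B)B} ⇒ ((())()){(())B}   [B ::= ( )]
((())()){(())B} ⇒ ((())()){(())()}   [B ::= ( )]

B ⇒ (B)B ⇒ ((B)B)B ⇒ ((())B)B ⇒ ((())())B ⇒ ((())())S ⇒ ((())()){B} ⇒ ((())()){(B)B} ⇒ ((())()){(())B} ⇒ ((())()){(())()}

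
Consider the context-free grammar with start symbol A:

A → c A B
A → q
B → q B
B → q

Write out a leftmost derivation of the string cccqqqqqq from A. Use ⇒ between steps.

A ⇒ cAB ⇒ ccABB ⇒ cccABBB ⇒ cccqBBB ⇒ cccqqBB ⇒ cccqqqBB ⇒ cccqqqqB ⇒ cccqqqqqB ⇒ cccqqqqqq

A ⇒ cAB   [A → c A B]
cAB ⇒ ccABB   [A → c A B]
ccABB ⇒ cccABBB   [A → c A B]
cccABBB ⇒ cccqBBB   [A → q]
cccqBBB ⇒ cccqqBB   [B → q]
cccqqBB ⇒ cccqqqBB   [B → q B]
cccqqqBB ⇒ cccqqqqB   [B → q]
cccqqqqB ⇒ cccqqqqqB   [B → q B]
cccqqqqqB ⇒ cccqqqqqq   [B → q]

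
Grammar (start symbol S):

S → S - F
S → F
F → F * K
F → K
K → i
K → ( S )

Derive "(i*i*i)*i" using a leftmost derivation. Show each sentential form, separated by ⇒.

S⇒F⇒F*K⇒K*K⇒(S)*K⇒(F)*K⇒(F*K)*K⇒(F*K*K)*K⇒(K*K*K)*K⇒(i*K*K)*K⇒(i*i*K)*K⇒(i*i*i)*K⇒(i*i*i)*i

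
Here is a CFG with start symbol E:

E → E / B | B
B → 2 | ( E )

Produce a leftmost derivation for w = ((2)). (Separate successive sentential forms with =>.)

E=>B=>(E)=>(B)=>((E))=>((B))=>((2))

E => B   [E → B]
B => (E)   [B → ( E )]
(E) => (B)   [E → B]
(B) => ((E))   [B → ( E )]
((E)) => ((B))   [E → B]
((B)) => ((2))   [B → 2]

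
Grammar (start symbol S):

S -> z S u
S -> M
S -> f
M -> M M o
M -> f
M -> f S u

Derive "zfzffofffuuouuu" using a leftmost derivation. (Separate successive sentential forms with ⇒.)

S ⇒ zSu ⇒ zMu ⇒ zfSuu ⇒ zfzSuuu ⇒ zfzMuuu ⇒ zfzMMouuu ⇒ zfzMMoMouuu ⇒ zfzfMoMouuu ⇒ zfzffoMouuu ⇒ zfzffofSuouuu ⇒ zfzffofMuouuu ⇒ zfzffoffSuuouuu ⇒ zfzffofffuuouuu

S ⇒ zSu   [S -> z S u]
zSu ⇒ zMu   [S -> M]
zMu ⇒ zfSuu   [M -> f S u]
zfSuu ⇒ zfzSuuu   [S -> z S u]
zfzSuuu ⇒ zfzMuuu   [S -> M]
zfzMuuu ⇒ zfzMMouuu   [M -> M M o]
zfzMMouuu ⇒ zfzMMoMouuu   [M -> M M o]
zfzMMoMouuu ⇒ zfzfMoMouuu   [M -> f]
zfzfMoMouuu ⇒ zfzffoMouuu   [M -> f]
zfzffoMouuu ⇒ zfzffofSuouuu   [M -> f S u]
zfzffofSuouuu ⇒ zfzffofMuouuu   [S -> M]
zfzffofMuouuu ⇒ zfzffoffSuuouuu   [M -> f S u]
zfzffoffSuuouuu ⇒ zfzffofffuuouuu   [S -> f]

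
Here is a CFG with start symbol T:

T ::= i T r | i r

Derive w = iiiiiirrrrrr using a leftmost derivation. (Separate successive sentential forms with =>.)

T=>iTr=>iiTrr=>iiiTrrr=>iiiiTrrrr=>iiiiiTrrrrr=>iiiiiirrrrrr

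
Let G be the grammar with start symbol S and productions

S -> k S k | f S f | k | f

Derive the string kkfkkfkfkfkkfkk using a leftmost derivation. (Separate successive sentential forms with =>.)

S => kSk   [S -> k S k]
kSk => kkSkk   [S -> k S k]
kkSkk => kkfSfkk   [S -> f S f]
kkfSfkk => kkfkSkfkk   [S -> k S k]
kkfkSkfkk => kkfkkSkkfkk   [S -> k S k]
kkfkkSkkfkk => kkfkkfSfkkfkk   [S -> f S f]
kkfkkfSfkkfkk => kkfkkfkSkfkkfkk   [S -> k S k]
kkfkkfkSkfkkfkk => kkfkkfkfkfkkfkk   [S -> f]

S=>kSk=>kkSkk=>kkfSfkk=>kkfkSkfkk=>kkfkkSkkfkk=>kkfkkfSfkkfkk=>kkfkkfkSkfkkfkk=>kkfkkfkfkfkkfkk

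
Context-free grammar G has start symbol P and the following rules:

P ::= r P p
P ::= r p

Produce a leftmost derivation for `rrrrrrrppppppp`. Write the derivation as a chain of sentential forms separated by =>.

P => rPp => rrPpp => rrrPppp => rrrrPpppp => rrrrrPppppp => rrrrrrPpppppp => rrrrrrrppppppp

P => rPp   [P ::= r P p]
rPp => rrPpp   [P ::= r P p]
rrPpp => rrrPppp   [P ::= r P p]
rrrPppp => rrrrPpppp   [P ::= r P p]
rrrrPpppp => rrrrrPppppp   [P ::= r P p]
rrrrrPppppp => rrrrrrPpppppp   [P ::= r P p]
rrrrrrPpppppp => rrrrrrrppppppp   [P ::= r p]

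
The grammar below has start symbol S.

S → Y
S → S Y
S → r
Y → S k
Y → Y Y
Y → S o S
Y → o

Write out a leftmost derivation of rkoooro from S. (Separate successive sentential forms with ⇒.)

S ⇒ Y   [S → Y]
Y ⇒ YY   [Y → Y Y]
YY ⇒ YYY   [Y → Y Y]
YYY ⇒ SkYY   [Y → S k]
SkYY ⇒ rkYY   [S → r]
rkYY ⇒ rkoY   [Y → o]
rkoY ⇒ rkoSoS   [Y → S o S]
rkoSoS ⇒ rkoYoS   [S → Y]
rkoYoS ⇒ rkoooS   [Y → o]
rkoooS ⇒ rkoooSY   [S → S Y]
rkoooSY ⇒ rkooorY   [S → r]
rkooorY ⇒ rkoooro   [Y → o]

S⇒Y⇒YY⇒YYY⇒SkYY⇒rkYY⇒rkoY⇒rkoSoS⇒rkoYoS⇒rkoooS⇒rkoooSY⇒rkooorY⇒rkoooro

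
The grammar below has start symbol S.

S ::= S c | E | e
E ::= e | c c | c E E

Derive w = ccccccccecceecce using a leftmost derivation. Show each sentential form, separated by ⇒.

S ⇒ E ⇒ cEE ⇒ ccEEE ⇒ cccEEEE ⇒ ccccEEEEE ⇒ cccccEEEEEE ⇒ ccccccEEEEEEE ⇒ ccccccccEEEEEE ⇒ cccccccceEEEEE ⇒ cccccccceccEEEE ⇒ ccccccccecceEEE ⇒ ccccccccecceeEE ⇒ ccccccccecceeccE ⇒ ccccccccecceecce

S ⇒ E   [S ::= E]
E ⇒ cEE   [E ::= c E E]
cEE ⇒ ccEEE   [E ::= c E E]
ccEEE ⇒ cccEEEE   [E ::= c E E]
cccEEEE ⇒ ccccEEEEE   [E ::= c E E]
ccccEEEEE ⇒ cccccEEEEEE   [E ::= c E E]
cccccEEEEEE ⇒ ccccccEEEEEEE   [E ::= c E E]
ccccccEEEEEEE ⇒ ccccccccEEEEEE   [E ::= c c]
ccccccccEEEEEE ⇒ cccccccceEEEEE   [E ::= e]
cccccccceEEEEE ⇒ cccccccceccEEEE   [E ::= c c]
cccccccceccEEEE ⇒ ccccccccecceEEE   [E ::= e]
ccccccccecceEEE ⇒ ccccccccecceeEE   [E ::= e]
ccccccccecceeEE ⇒ ccccccccecceeccE   [E ::= c c]
ccccccccecceeccE ⇒ ccccccccecceecce   [E ::= e]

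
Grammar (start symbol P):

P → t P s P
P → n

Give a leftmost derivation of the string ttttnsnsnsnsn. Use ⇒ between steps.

P ⇒ tPsP ⇒ ttPsPsP ⇒ tttPsPsPsP ⇒ ttttPsPsPsPsP ⇒ ttttnsPsPsPsP ⇒ ttttnsnsPsPsP ⇒ ttttnsnsnsPsP ⇒ ttttnsnsnsnsP ⇒ ttttnsnsnsnsn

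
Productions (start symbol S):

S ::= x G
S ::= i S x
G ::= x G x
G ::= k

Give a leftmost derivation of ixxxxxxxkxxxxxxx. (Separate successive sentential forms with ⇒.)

S ⇒ iSx ⇒ ixGx ⇒ ixxGxx ⇒ ixxxGxxx ⇒ ixxxxGxxxx ⇒ ixxxxxGxxxxx ⇒ ixxxxxxGxxxxxx ⇒ ixxxxxxxGxxxxxxx ⇒ ixxxxxxxkxxxxxxx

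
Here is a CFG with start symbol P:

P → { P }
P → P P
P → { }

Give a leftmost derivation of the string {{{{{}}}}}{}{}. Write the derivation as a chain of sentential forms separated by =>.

P => PP => PPP => {P}PP => {{P}}PP => {{{P}}}PP => {{{{P}}}}PP => {{{{{}}}}}PP => {{{{{}}}}}{}P => {{{{{}}}}}{}{}

P => PP   [P → P P]
PP => PPP   [P → P P]
PPP => {P}PP   [P → { P }]
{P}PP => {{P}}PP   [P → { P }]
{{P}}PP => {{{P}}}PP   [P → { P }]
{{{P}}}PP => {{{{P}}}}PP   [P → { P }]
{{{{P}}}}PP => {{{{{}}}}}PP   [P → { }]
{{{{{}}}}}PP => {{{{{}}}}}{}P   [P → { }]
{{{{{}}}}}{}P => {{{{{}}}}}{}{}   [P → { }]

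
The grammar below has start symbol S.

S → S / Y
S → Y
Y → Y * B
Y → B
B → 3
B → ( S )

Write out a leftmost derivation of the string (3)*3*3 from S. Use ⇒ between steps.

S ⇒ Y   [S → Y]
Y ⇒ Y*B   [Y → Y * B]
Y*B ⇒ Y*B*B   [Y → Y * B]
Y*B*B ⇒ B*B*B   [Y → B]
B*B*B ⇒ (S)*B*B   [B → ( S )]
(S)*B*B ⇒ (Y)*B*B   [S → Y]
(Y)*B*B ⇒ (B)*B*B   [Y → B]
(B)*B*B ⇒ (3)*B*B   [B → 3]
(3)*B*B ⇒ (3)*3*B   [B → 3]
(3)*3*B ⇒ (3)*3*3   [B → 3]

S ⇒ Y ⇒ Y*B ⇒ Y*B*B ⇒ B*B*B ⇒ (S)*B*B ⇒ (Y)*B*B ⇒ (B)*B*B ⇒ (3)*B*B ⇒ (3)*3*B ⇒ (3)*3*3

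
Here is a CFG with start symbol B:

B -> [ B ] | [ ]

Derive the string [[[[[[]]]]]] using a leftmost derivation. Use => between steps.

B=>[B]=>[[B]]=>[[[B]]]=>[[[[B]]]]=>[[[[[B]]]]]=>[[[[[[]]]]]]

B => [B]   [B -> [ B ]]
[B] => [[B]]   [B -> [ B ]]
[[B]] => [[[B]]]   [B -> [ B ]]
[[[B]]] => [[[[B]]]]   [B -> [ B ]]
[[[[B]]]] => [[[[[B]]]]]   [B -> [ B ]]
[[[[[B]]]]] => [[[[[[]]]]]]   [B -> [ ]]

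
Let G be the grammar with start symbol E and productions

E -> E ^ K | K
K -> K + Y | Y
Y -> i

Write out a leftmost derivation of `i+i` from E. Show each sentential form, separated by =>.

E => K   [E -> K]
K => K+Y   [K -> K + Y]
K+Y => Y+Y   [K -> Y]
Y+Y => i+Y   [Y -> i]
i+Y => i+i   [Y -> i]

E => K => K+Y => Y+Y => i+Y => i+i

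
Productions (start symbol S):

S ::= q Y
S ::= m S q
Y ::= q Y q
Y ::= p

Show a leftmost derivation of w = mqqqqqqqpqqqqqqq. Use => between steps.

S=>mSq=>mqYq=>mqqYqq=>mqqqYqqq=>mqqqqYqqqq=>mqqqqqYqqqqq=>mqqqqqqYqqqqqq=>mqqqqqqqYqqqqqqq=>mqqqqqqqpqqqqqqq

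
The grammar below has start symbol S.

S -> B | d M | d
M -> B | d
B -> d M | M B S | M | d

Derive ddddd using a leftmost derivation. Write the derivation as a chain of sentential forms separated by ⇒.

S ⇒ dM ⇒ dB ⇒ dMBS ⇒ ddBS ⇒ dddMS ⇒ dddBS ⇒ ddddS ⇒ ddddd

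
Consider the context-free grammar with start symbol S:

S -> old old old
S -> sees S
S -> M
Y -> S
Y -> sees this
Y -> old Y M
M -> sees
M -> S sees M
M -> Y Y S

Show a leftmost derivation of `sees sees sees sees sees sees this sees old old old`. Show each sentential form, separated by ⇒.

S ⇒ sees S ⇒ sees sees S ⇒ sees sees sees S ⇒ sees sees sees sees S ⇒ sees sees sees sees sees S ⇒ sees sees sees sees sees M ⇒ sees sees sees sees sees Y Y S ⇒ sees sees sees sees sees sees this Y S ⇒ sees sees sees sees sees sees this S S ⇒ sees sees sees sees sees sees this M S ⇒ sees sees sees sees sees sees this sees S ⇒ sees sees sees sees sees sees this sees old old old

S ⇒ sees S   [S -> sees S]
sees S ⇒ sees sees S   [S -> sees S]
sees sees S ⇒ sees sees sees S   [S -> sees S]
sees sees sees S ⇒ sees sees sees sees S   [S -> sees S]
sees sees sees sees S ⇒ sees sees sees sees sees S   [S -> sees S]
sees sees sees sees sees S ⇒ sees sees sees sees sees M   [S -> M]
sees sees sees sees sees M ⇒ sees sees sees sees sees Y Y S   [M -> Y Y S]
sees sees sees sees sees Y Y S ⇒ sees sees sees sees sees sees this Y S   [Y -> sees this]
sees sees sees sees sees sees this Y S ⇒ sees sees sees sees sees sees this S S   [Y -> S]
sees sees sees sees sees sees this S S ⇒ sees sees sees sees sees sees this M S   [S -> M]
sees sees sees sees sees sees this M S ⇒ sees sees sees sees sees sees this sees S   [M -> sees]
sees sees sees sees sees sees this sees S ⇒ sees sees sees sees sees sees this sees old old old   [S -> old old old]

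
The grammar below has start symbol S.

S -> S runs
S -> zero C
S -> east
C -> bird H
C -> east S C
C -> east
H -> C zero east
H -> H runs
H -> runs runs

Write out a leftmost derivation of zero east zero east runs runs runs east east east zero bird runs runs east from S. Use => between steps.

S => zero C => zero east S C => zero east S runs C => zero east S runs runs C => zero east S runs runs runs C => zero east zero C runs runs runs C => zero east zero east runs runs runs C => zero east zero east runs runs runs east S C => zero east zero east runs runs runs east east C => zero east zero east runs runs runs east east east S C => zero east zero east runs runs runs east east east zero C C => zero east zero east runs runs runs east east east zero bird H C => zero east zero east runs runs runs east east east zero bird runs runs C => zero east zero east runs runs runs east east east zero bird runs runs east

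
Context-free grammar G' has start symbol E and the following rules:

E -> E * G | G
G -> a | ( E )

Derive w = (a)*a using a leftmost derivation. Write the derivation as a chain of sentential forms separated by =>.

E => E*G => G*G => (E)*G => (G)*G => (a)*G => (a)*a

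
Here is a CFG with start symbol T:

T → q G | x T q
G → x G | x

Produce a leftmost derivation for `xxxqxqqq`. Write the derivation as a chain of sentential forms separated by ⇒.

T ⇒ xTq ⇒ xxTqq ⇒ xxxTqqq ⇒ xxxqGqqq ⇒ xxxqxqqq

T ⇒ xTq   [T → x T q]
xTq ⇒ xxTqq   [T → x T q]
xxTqq ⇒ xxxTqqq   [T → x T q]
xxxTqqq ⇒ xxxqGqqq   [T → q G]
xxxqGqqq ⇒ xxxqxqqq   [G → x]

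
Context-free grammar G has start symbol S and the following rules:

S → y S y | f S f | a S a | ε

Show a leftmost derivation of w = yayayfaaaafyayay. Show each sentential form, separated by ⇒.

S ⇒ ySy   [S → y S y]
ySy ⇒ yaSay   [S → a S a]
yaSay ⇒ yaySyay   [S → y S y]
yaySyay ⇒ yayaSayay   [S → a S a]
yayaSayay ⇒ yayaySyayay   [S → y S y]
yayaySyayay ⇒ yayayfSfyayay   [S → f S f]
yayayfSfyayay ⇒ yayayfaSafyayay   [S → a S a]
yayayfaSafyayay ⇒ yayayfaaSaafyayay   [S → a S a]
yayayfaaSaafyayay ⇒ yayayfaaaafyayay   [S → ε]

S ⇒ ySy ⇒ yaSay ⇒ yaySyay ⇒ yayaSayay ⇒ yayaySyayay ⇒ yayayfSfyayay ⇒ yayayfaSafyayay ⇒ yayayfaaSaafyayay ⇒ yayayfaaaafyayay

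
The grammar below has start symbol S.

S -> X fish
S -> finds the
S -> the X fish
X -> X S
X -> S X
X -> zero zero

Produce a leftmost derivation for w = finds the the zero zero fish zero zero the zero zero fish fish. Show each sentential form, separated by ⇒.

S ⇒ X fish   [S -> X fish]
X fish ⇒ S X fish   [X -> S X]
S X fish ⇒ finds the X fish   [S -> finds the]
finds the X fish ⇒ finds the X S fish   [X -> X S]
finds the X S fish ⇒ finds the S X S fish   [X -> S X]
finds the S X S fish ⇒ finds the the X fish X S fish   [S -> the X fish]
finds the the X fish X S fish ⇒ finds the the zero zero fish X S fish   [X -> zero zero]
finds the the zero zero fish X S fish ⇒ finds the the zero zero fish zero zero S fish   [X -> zero zero]
finds the the zero zero fish zero zero S fish ⇒ finds the the zero zero fish zero zero the X fish fish   [S -> the X fish]
finds the the zero zero fish zero zero the X fish fish ⇒ finds the the zero zero fish zero zero the zero zero fish fish   [X -> zero zero]

S ⇒ X fish ⇒ S X fish ⇒ finds the X fish ⇒ finds the X S fish ⇒ finds the S X S fish ⇒ finds the the X fish X S fish ⇒ finds the the zero zero fish X S fish ⇒ finds the the zero zero fish zero zero S fish ⇒ finds the the zero zero fish zero zero the X fish fish ⇒ finds the the zero zero fish zero zero the zero zero fish fish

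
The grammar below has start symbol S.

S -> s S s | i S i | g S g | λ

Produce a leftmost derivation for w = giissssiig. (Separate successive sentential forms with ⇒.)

S ⇒ gSg ⇒ giSig ⇒ giiSiig ⇒ giisSsiig ⇒ giissSssiig ⇒ giissssiig

S ⇒ gSg   [S -> g S g]
gSg ⇒ giSig   [S -> i S i]
giSig ⇒ giiSiig   [S -> i S i]
giiSiig ⇒ giisSsiig   [S -> s S s]
giisSsiig ⇒ giissSssiig   [S -> s S s]
giissSssiig ⇒ giissssiig   [S -> λ]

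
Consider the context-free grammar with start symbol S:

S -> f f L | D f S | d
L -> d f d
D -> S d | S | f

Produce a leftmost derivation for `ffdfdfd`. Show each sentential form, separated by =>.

S => DfS => SfS => ffLfS => ffdfdfS => ffdfdfd

S => DfS   [S -> D f S]
DfS => SfS   [D -> S]
SfS => ffLfS   [S -> f f L]
ffLfS => ffdfdfS   [L -> d f d]
ffdfdfS => ffdfdfd   [S -> d]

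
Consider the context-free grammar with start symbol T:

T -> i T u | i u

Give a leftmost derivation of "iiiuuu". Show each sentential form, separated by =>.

T => iTu => iiTuu => iiiuuu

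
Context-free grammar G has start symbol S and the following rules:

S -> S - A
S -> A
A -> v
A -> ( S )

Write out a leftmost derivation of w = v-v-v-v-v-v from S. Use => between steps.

S => S-A   [S -> S - A]
S-A => S-A-A   [S -> S - A]
S-A-A => S-A-A-A   [S -> S - A]
S-A-A-A => S-A-A-A-A   [S -> S - A]
S-A-A-A-A => S-A-A-A-A-A   [S -> S - A]
S-A-A-A-A-A => A-A-A-A-A-A   [S -> A]
A-A-A-A-A-A => v-A-A-A-A-A   [A -> v]
v-A-A-A-A-A => v-v-A-A-A-A   [A -> v]
v-v-A-A-A-A => v-v-v-A-A-A   [A -> v]
v-v-v-A-A-A => v-v-v-v-A-A   [A -> v]
v-v-v-v-A-A => v-v-v-v-v-A   [A -> v]
v-v-v-v-v-A => v-v-v-v-v-v   [A -> v]

S => S-A => S-A-A => S-A-A-A => S-A-A-A-A => S-A-A-A-A-A => A-A-A-A-A-A => v-A-A-A-A-A => v-v-A-A-A-A => v-v-v-A-A-A => v-v-v-v-A-A => v-v-v-v-v-A => v-v-v-v-v-v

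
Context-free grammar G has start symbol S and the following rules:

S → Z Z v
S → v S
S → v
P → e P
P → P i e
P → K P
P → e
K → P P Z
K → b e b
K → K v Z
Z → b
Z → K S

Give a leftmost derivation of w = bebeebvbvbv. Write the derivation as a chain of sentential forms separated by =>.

S => ZZv => KSZv => KvZSZv => PPZvZSZv => KPPZvZSZv => bebPPZvZSZv => bebePZvZSZv => bebeeZvZSZv => bebeebvZSZv => bebeebvbSZv => bebeebvbvZv => bebeebvbvbv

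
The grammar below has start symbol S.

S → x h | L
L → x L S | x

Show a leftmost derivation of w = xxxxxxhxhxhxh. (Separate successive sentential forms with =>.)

S => L   [S → L]
L => xLS   [L → x L S]
xLS => xxLSS   [L → x L S]
xxLSS => xxxLSSS   [L → x L S]
xxxLSSS => xxxxLSSSS   [L → x L S]
xxxxLSSSS => xxxxxSSSS   [L → x]
xxxxxSSSS => xxxxxxhSSS   [S → x h]
xxxxxxhSSS => xxxxxxhxhSS   [S → x h]
xxxxxxhxhSS => xxxxxxhxhxhS   [S → x h]
xxxxxxhxhxhS => xxxxxxhxhxhxh   [S → x h]

S=>L=>xLS=>xxLSS=>xxxLSSS=>xxxxLSSSS=>xxxxxSSSS=>xxxxxxhSSS=>xxxxxxhxhSS=>xxxxxxhxhxhS=>xxxxxxhxhxhxh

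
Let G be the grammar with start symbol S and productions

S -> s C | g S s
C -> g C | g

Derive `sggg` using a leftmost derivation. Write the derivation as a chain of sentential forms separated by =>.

S => sC => sgC => sggC => sggg

S => sC   [S -> s C]
sC => sgC   [C -> g C]
sgC => sggC   [C -> g C]
sggC => sggg   [C -> g]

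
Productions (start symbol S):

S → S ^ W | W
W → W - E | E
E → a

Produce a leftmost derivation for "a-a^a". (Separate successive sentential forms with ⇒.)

S ⇒ S^W ⇒ W^W ⇒ W-E^W ⇒ E-E^W ⇒ a-E^W ⇒ a-a^W ⇒ a-a^E ⇒ a-a^a

S ⇒ S^W   [S → S ^ W]
S^W ⇒ W^W   [S → W]
W^W ⇒ W-E^W   [W → W - E]
W-E^W ⇒ E-E^W   [W → E]
E-E^W ⇒ a-E^W   [E → a]
a-E^W ⇒ a-a^W   [E → a]
a-a^W ⇒ a-a^E   [W → E]
a-a^E ⇒ a-a^a   [E → a]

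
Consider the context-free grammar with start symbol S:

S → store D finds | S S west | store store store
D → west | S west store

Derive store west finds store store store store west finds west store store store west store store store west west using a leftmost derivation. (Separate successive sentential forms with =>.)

S => S S west => store D finds S west => store west finds S west => store west finds S S west west => store west finds S S west S west west => store west finds S S west S west S west west => store west finds store store store S west S west S west west => store west finds store store store store D finds west S west S west west => store west finds store store store store west finds west S west S west west => store west finds store store store store west finds west store store store west S west west => store west finds store store store store west finds west store store store west store store store west west

S => S S west   [S → S S west]
S S west => store D finds S west   [S → store D finds]
store D finds S west => store west finds S west   [D → west]
store west finds S west => store west finds S S west west   [S → S S west]
store west finds S S west west => store west finds S S west S west west   [S → S S west]
store west finds S S west S west west => store west finds S S west S west S west west   [S → S S west]
store west finds S S west S west S west west => store west finds store store store S west S west S west west   [S → store store store]
store west finds store store store S west S west S west west => store west finds store store store store D finds west S west S west west   [S → store D finds]
store west finds store store store store D finds west S west S west west => store west finds store store store store west finds west S west S west west   [D → west]
store west finds store store store store west finds west S west S west west => store west finds store store store store west finds west store store store west S west west   [S → store store store]
store west finds store store store store west finds west store store store west S west west => store west finds store store store store west finds west store store store west store store store west west   [S → store store store]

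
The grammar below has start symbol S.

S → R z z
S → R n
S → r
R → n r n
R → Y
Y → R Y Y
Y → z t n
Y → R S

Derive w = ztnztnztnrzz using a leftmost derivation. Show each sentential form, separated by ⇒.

S ⇒ Rzz   [S → R z z]
Rzz ⇒ Yzz   [R → Y]
Yzz ⇒ RSzz   [Y → R S]
RSzz ⇒ YSzz   [R → Y]
YSzz ⇒ RYYSzz   [Y → R Y Y]
RYYSzz ⇒ YYYSzz   [R → Y]
YYYSzz ⇒ ztnYYSzz   [Y → z t n]
ztnYYSzz ⇒ ztnztnYSzz   [Y → z t n]
ztnztnYSzz ⇒ ztnztnztnSzz   [Y → z t n]
ztnztnztnSzz ⇒ ztnztnztnrzz   [S → r]

S⇒Rzz⇒Yzz⇒RSzz⇒YSzz⇒RYYSzz⇒YYYSzz⇒ztnYYSzz⇒ztnztnYSzz⇒ztnztnztnSzz⇒ztnztnztnrzz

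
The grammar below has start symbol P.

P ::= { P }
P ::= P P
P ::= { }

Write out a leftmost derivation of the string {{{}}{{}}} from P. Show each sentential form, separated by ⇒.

P ⇒ {P}   [P ::= { P }]
{P} ⇒ {PP}   [P ::= P P]
{PP} ⇒ {{P}P}   [P ::= { P }]
{{P}P} ⇒ {{{}}P}   [P ::= { }]
{{{}}P} ⇒ {{{}}{P}}   [P ::= { P }]
{{{}}{P}} ⇒ {{{}}{{}}}   [P ::= { }]

P ⇒ {P} ⇒ {PP} ⇒ {{P}P} ⇒ {{{}}P} ⇒ {{{}}{P}} ⇒ {{{}}{{}}}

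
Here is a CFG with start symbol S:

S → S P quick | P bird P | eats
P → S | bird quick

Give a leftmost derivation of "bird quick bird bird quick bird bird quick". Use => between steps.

S => P bird P => S bird P => P bird P bird P => bird quick bird P bird P => bird quick bird bird quick bird P => bird quick bird bird quick bird bird quick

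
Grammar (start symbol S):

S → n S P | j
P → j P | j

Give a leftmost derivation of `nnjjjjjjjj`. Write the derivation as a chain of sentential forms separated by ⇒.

S ⇒ nSP   [S → n S P]
nSP ⇒ nnSPP   [S → n S P]
nnSPP ⇒ nnjPP   [S → j]
nnjPP ⇒ nnjjP   [P → j]
nnjjP ⇒ nnjjjP   [P → j P]
nnjjjP ⇒ nnjjjjP   [P → j P]
nnjjjjP ⇒ nnjjjjjP   [P → j P]
nnjjjjjP ⇒ nnjjjjjjP   [P → j P]
nnjjjjjjP ⇒ nnjjjjjjjP   [P → j P]
nnjjjjjjjP ⇒ nnjjjjjjjj   [P → j]

S⇒nSP⇒nnSPP⇒nnjPP⇒nnjjP⇒nnjjjP⇒nnjjjjP⇒nnjjjjjP⇒nnjjjjjjP⇒nnjjjjjjjP⇒nnjjjjjjjj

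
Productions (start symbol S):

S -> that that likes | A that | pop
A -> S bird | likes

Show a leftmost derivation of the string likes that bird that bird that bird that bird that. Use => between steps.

S => A that => S bird that => A that bird that => S bird that bird that => A that bird that bird that => S bird that bird that bird that => A that bird that bird that bird that => S bird that bird that bird that bird that => A that bird that bird that bird that bird that => likes that bird that bird that bird that bird that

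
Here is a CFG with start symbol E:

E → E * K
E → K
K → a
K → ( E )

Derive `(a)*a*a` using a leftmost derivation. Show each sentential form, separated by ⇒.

E⇒E*K⇒E*K*K⇒K*K*K⇒(E)*K*K⇒(K)*K*K⇒(a)*K*K⇒(a)*a*K⇒(a)*a*a

E ⇒ E*K   [E → E * K]
E*K ⇒ E*K*K   [E → E * K]
E*K*K ⇒ K*K*K   [E → K]
K*K*K ⇒ (E)*K*K   [K → ( E )]
(E)*K*K ⇒ (K)*K*K   [E → K]
(K)*K*K ⇒ (a)*K*K   [K → a]
(a)*K*K ⇒ (a)*a*K   [K → a]
(a)*a*K ⇒ (a)*a*a   [K → a]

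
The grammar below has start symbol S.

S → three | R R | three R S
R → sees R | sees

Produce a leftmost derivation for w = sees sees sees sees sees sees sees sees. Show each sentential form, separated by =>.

S => R R   [S → R R]
R R => sees R R   [R → sees R]
sees R R => sees sees R R   [R → sees R]
sees sees R R => sees sees sees R R   [R → sees R]
sees sees sees R R => sees sees sees sees R R   [R → sees R]
sees sees sees sees R R => sees sees sees sees sees R R   [R → sees R]
sees sees sees sees sees R R => sees sees sees sees sees sees R R   [R → sees R]
sees sees sees sees sees sees R R => sees sees sees sees sees sees sees R   [R → sees]
sees sees sees sees sees sees sees R => sees sees sees sees sees sees sees sees   [R → sees]

S => R R => sees R R => sees sees R R => sees sees sees R R => sees sees sees sees R R => sees sees sees sees sees R R => sees sees sees sees sees sees R R => sees sees sees sees sees sees sees R => sees sees sees sees sees sees sees sees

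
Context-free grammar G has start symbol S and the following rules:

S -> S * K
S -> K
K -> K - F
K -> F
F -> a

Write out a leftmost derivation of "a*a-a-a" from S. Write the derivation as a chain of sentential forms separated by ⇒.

S ⇒ S*K ⇒ K*K ⇒ F*K ⇒ a*K ⇒ a*K-F ⇒ a*K-F-F ⇒ a*F-F-F ⇒ a*a-F-F ⇒ a*a-a-F ⇒ a*a-a-a

S ⇒ S*K   [S -> S * K]
S*K ⇒ K*K   [S -> K]
K*K ⇒ F*K   [K -> F]
F*K ⇒ a*K   [F -> a]
a*K ⇒ a*K-F   [K -> K - F]
a*K-F ⇒ a*K-F-F   [K -> K - F]
a*K-F-F ⇒ a*F-F-F   [K -> F]
a*F-F-F ⇒ a*a-F-F   [F -> a]
a*a-F-F ⇒ a*a-a-F   [F -> a]
a*a-a-F ⇒ a*a-a-a   [F -> a]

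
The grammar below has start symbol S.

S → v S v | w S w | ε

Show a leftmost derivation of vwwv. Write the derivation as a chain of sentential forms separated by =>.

S => vSv   [S → v S v]
vSv => vwSwv   [S → w S w]
vwSwv => vwwv   [S → ε]

S=>vSv=>vwSwv=>vwwv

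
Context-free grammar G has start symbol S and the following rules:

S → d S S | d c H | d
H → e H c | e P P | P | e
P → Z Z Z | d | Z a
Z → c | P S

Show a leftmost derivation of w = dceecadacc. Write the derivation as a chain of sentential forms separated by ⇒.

S ⇒ dcH ⇒ dceHc ⇒ dceeHcc ⇒ dceePcc ⇒ dceeZacc ⇒ dceePSacc ⇒ dceeZaSacc ⇒ dceecaSacc ⇒ dceecadacc

S ⇒ dcH   [S → d c H]
dcH ⇒ dceHc   [H → e H c]
dceHc ⇒ dceeHcc   [H → e H c]
dceeHcc ⇒ dceePcc   [H → P]
dceePcc ⇒ dceeZacc   [P → Z a]
dceeZacc ⇒ dceePSacc   [Z → P S]
dceePSacc ⇒ dceeZaSacc   [P → Z a]
dceeZaSacc ⇒ dceecaSacc   [Z → c]
dceecaSacc ⇒ dceecadacc   [S → d]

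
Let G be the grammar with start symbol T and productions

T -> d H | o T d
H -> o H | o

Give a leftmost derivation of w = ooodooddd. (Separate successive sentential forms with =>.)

T => oTd   [T -> o T d]
oTd => ooTdd   [T -> o T d]
ooTdd => oooTddd   [T -> o T d]
oooTddd => ooodHddd   [T -> d H]
ooodHddd => ooodoHddd   [H -> o H]
ooodoHddd => ooodooddd   [H -> o]

T => oTd => ooTdd => oooTddd => ooodHddd => ooodoHddd => ooodooddd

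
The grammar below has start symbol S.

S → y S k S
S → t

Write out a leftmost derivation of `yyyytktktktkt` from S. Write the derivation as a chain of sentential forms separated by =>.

S => ySkS => yySkSkS => yyySkSkSkS => yyyySkSkSkSkS => yyyytkSkSkSkS => yyyytktkSkSkS => yyyytktktkSkS => yyyytktktktkS => yyyytktktktkt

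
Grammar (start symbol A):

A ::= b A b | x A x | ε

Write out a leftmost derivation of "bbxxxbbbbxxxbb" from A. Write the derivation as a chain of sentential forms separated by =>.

A => bAb => bbAbb => bbxAxbb => bbxxAxxbb => bbxxxAxxxbb => bbxxxbAbxxxbb => bbxxxbbAbbxxxbb => bbxxxbbbbxxxbb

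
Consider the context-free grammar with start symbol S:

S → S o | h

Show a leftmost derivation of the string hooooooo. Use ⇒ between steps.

S⇒So⇒Soo⇒Sooo⇒Soooo⇒Sooooo⇒Soooooo⇒Sooooooo⇒hooooooo

S ⇒ So   [S → S o]
So ⇒ Soo   [S → S o]
Soo ⇒ Sooo   [S → S o]
Sooo ⇒ Soooo   [S → S o]
Soooo ⇒ Sooooo   [S → S o]
Sooooo ⇒ Soooooo   [S → S o]
Soooooo ⇒ Sooooooo   [S → S o]
Sooooooo ⇒ hooooooo   [S → h]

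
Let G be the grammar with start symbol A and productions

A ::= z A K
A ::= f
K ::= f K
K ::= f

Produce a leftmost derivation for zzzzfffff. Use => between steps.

A => zAK => zzAKK => zzzAKKK => zzzzAKKKK => zzzzfKKKK => zzzzffKKK => zzzzfffKK => zzzzffffK => zzzzfffff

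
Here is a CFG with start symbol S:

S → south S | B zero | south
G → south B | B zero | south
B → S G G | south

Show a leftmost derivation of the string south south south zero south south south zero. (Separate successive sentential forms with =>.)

S => B zero   [S → B zero]
B zero => S G G zero   [B → S G G]
S G G zero => south S G G zero   [S → south S]
south S G G zero => south south S G G zero   [S → south S]
south south S G G zero => south south B zero G G zero   [S → B zero]
south south B zero G G zero => south south south zero G G zero   [B → south]
south south south zero G G zero => south south south zero south G zero   [G → south]
south south south zero south G zero => south south south zero south south B zero   [G → south B]
south south south zero south south B zero => south south south zero south south south zero   [B → south]

S => B zero => S G G zero => south S G G zero => south south S G G zero => south south B zero G G zero => south south south zero G G zero => south south south zero south G zero => south south south zero south south B zero => south south south zero south south south zero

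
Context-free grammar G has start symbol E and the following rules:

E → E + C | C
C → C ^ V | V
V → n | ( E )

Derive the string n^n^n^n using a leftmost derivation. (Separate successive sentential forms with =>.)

E => C   [E → C]
C => C^V   [C → C ^ V]
C^V => C^V^V   [C → C ^ V]
C^V^V => C^V^V^V   [C → C ^ V]
C^V^V^V => V^V^V^V   [C → V]
V^V^V^V => n^V^V^V   [V → n]
n^V^V^V => n^n^V^V   [V → n]
n^n^V^V => n^n^n^V   [V → n]
n^n^n^V => n^n^n^n   [V → n]

E => C => C^V => C^V^V => C^V^V^V => V^V^V^V => n^V^V^V => n^n^V^V => n^n^n^V => n^n^n^n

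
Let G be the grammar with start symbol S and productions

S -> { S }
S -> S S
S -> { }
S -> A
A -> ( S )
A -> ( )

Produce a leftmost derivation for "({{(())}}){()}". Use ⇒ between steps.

S ⇒ SS ⇒ AS ⇒ (S)S ⇒ ({S})S ⇒ ({{S}})S ⇒ ({{A}})S ⇒ ({{(S)}})S ⇒ ({{(A)}})S ⇒ ({{(())}})S ⇒ ({{(())}}){S} ⇒ ({{(())}}){A} ⇒ ({{(())}}){()}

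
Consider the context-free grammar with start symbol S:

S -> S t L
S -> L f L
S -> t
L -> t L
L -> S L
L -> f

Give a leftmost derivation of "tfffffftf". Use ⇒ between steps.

S ⇒ StL ⇒ LfLtL ⇒ tLfLtL ⇒ tSLfLtL ⇒ tLfLLfLtL ⇒ tffLLfLtL ⇒ tfffLfLtL ⇒ tfffffLtL ⇒ tfffffftL ⇒ tfffffftf

S ⇒ StL   [S -> S t L]
StL ⇒ LfLtL   [S -> L f L]
LfLtL ⇒ tLfLtL   [L -> t L]
tLfLtL ⇒ tSLfLtL   [L -> S L]
tSLfLtL ⇒ tLfLLfLtL   [S -> L f L]
tLfLLfLtL ⇒ tffLLfLtL   [L -> f]
tffLLfLtL ⇒ tfffLfLtL   [L -> f]
tfffLfLtL ⇒ tfffffLtL   [L -> f]
tfffffLtL ⇒ tfffffftL   [L -> f]
tfffffftL ⇒ tfffffftf   [L -> f]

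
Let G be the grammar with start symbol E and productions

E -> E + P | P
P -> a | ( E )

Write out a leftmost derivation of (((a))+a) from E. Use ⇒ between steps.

E ⇒ P ⇒ (E) ⇒ (E+P) ⇒ (P+P) ⇒ ((E)+P) ⇒ ((P)+P) ⇒ (((E))+P) ⇒ (((P))+P) ⇒ (((a))+P) ⇒ (((a))+a)

E ⇒ P   [E -> P]
P ⇒ (E)   [P -> ( E )]
(E) ⇒ (E+P)   [E -> E + P]
(E+P) ⇒ (P+P)   [E -> P]
(P+P) ⇒ ((E)+P)   [P -> ( E )]
((E)+P) ⇒ ((P)+P)   [E -> P]
((P)+P) ⇒ (((E))+P)   [P -> ( E )]
(((E))+P) ⇒ (((P))+P)   [E -> P]
(((P))+P) ⇒ (((a))+P)   [P -> a]
(((a))+P) ⇒ (((a))+a)   [P -> a]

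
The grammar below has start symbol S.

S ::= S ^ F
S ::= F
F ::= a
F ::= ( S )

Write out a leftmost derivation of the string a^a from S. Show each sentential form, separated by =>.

S=>S^F=>F^F=>a^F=>a^a

S => S^F   [S ::= S ^ F]
S^F => F^F   [S ::= F]
F^F => a^F   [F ::= a]
a^F => a^a   [F ::= a]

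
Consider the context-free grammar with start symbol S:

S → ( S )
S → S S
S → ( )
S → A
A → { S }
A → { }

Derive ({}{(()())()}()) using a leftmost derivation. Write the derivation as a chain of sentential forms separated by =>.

S => (S)   [S → ( S )]
(S) => (SS)   [S → S S]
(SS) => (AS)   [S → A]
(AS) => ({}S)   [A → { }]
({}S) => ({}SS)   [S → S S]
({}SS) => ({}AS)   [S → A]
({}AS) => ({}{S}S)   [A → { S }]
({}{S}S) => ({}{SS}S)   [S → S S]
({}{SS}S) => ({}{(S)S}S)   [S → ( S )]
({}{(S)S}S) => ({}{(SS)S}S)   [S → S S]
({}{(SS)S}S) => ({}{(()S)S}S)   [S → ( )]
({}{(()S)S}S) => ({}{(()())S}S)   [S → ( )]
({}{(()())S}S) => ({}{(()())()}S)   [S → ( )]
({}{(()())()}S) => ({}{(()())()}())   [S → ( )]

S=>(S)=>(SS)=>(AS)=>({}S)=>({}SS)=>({}AS)=>({}{S}S)=>({}{SS}S)=>({}{(S)S}S)=>({}{(SS)S}S)=>({}{(()S)S}S)=>({}{(()())S}S)=>({}{(()())()}S)=>({}{(()())()}())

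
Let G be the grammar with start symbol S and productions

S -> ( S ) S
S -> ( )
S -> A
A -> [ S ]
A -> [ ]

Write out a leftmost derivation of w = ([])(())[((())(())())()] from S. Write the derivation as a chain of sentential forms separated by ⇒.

S ⇒ (S)S   [S -> ( S ) S]
(S)S ⇒ (A)S   [S -> A]
(A)S ⇒ ([])S   [A -> [ ]]
([])S ⇒ ([])(S)S   [S -> ( S ) S]
([])(S)S ⇒ ([])(())S   [S -> ( )]
([])(())S ⇒ ([])(())A   [S -> A]
([])(())A ⇒ ([])(())[S]   [A -> [ S ]]
([])(())[S] ⇒ ([])(())[(S)S]   [S -> ( S ) S]
([])(())[(S)S] ⇒ ([])(())[((S)S)S]   [S -> ( S ) S]
([])(())[((S)S)S] ⇒ ([])(())[((())S)S]   [S -> ( )]
([])(())[((())S)S] ⇒ ([])(())[((())(S)S)S]   [S -> ( S ) S]
([])(())[((())(S)S)S] ⇒ ([])(())[((())(())S)S]   [S -> ( )]
([])(())[((())(())S)S] ⇒ ([])(())[((())(())())S]   [S -> ( )]
([])(())[((())(())())S] ⇒ ([])(())[((())(())())()]   [S -> ( )]

S ⇒ (S)S ⇒ (A)S ⇒ ([])S ⇒ ([])(S)S ⇒ ([])(())S ⇒ ([])(())A ⇒ ([])(())[S] ⇒ ([])(())[(S)S] ⇒ ([])(())[((S)S)S] ⇒ ([])(())[((())S)S] ⇒ ([])(())[((())(S)S)S] ⇒ ([])(())[((())(())S)S] ⇒ ([])(())[((())(())())S] ⇒ ([])(())[((())(())())()]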